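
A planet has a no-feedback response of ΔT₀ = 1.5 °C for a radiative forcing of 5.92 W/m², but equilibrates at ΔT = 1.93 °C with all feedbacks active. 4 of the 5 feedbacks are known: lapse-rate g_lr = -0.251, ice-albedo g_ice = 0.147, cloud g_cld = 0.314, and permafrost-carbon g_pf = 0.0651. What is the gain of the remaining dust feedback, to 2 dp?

Amplification A = ΔT/ΔT₀ = 1.93/1.5 = 1.287.
Total gain g = 1 − 1/A = 1 − 1/1.287 = 0.223.
Known gains sum to -0.251 + 0.147 + 0.314 + 0.0651 = 0.2751.
g_dust = 0.223 − 0.2751 = -0.05.

-0.05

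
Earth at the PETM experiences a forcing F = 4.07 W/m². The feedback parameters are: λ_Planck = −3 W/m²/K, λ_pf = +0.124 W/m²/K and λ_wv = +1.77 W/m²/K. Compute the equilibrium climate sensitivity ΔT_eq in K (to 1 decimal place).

3.7 K

Net feedback parameter λ = (−3) + (+0.124) + (+1.77) = -1.106 W/m²/K.
ΔT = −F/λ = −4.07/(-1.106) = 3.7 K.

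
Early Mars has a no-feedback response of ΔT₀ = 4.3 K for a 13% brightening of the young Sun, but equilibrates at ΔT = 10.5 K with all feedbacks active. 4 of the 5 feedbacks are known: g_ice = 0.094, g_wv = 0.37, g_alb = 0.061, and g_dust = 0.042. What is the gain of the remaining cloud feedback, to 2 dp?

Amplification A = ΔT/ΔT₀ = 10.5/4.3 = 2.442.
Total gain g = 1 − 1/A = 1 − 1/2.442 = 0.5905.
Known gains sum to 0.094 + 0.37 + 0.061 + 0.042 = 0.567.
g_cld = 0.5905 − 0.567 = 0.02.

0.02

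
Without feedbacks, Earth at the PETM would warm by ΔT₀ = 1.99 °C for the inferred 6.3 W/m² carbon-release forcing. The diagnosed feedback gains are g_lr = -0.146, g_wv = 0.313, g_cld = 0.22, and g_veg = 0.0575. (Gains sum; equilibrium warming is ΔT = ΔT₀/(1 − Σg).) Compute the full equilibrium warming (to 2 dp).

Total gain g = -0.146 + 0.313 + 0.22 + 0.0575 = 0.4445.
Amplification A = 1/(1 − 0.4445) = 1.8.
ΔT = 1.99 × 1.8 = 3.58 °C.

3.58 °C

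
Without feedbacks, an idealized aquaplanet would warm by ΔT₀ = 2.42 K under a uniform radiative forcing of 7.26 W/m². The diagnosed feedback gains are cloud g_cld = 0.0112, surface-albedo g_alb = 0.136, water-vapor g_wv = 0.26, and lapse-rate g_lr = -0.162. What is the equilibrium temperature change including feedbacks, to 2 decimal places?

3.21 K

Total gain g = 0.0112 + 0.136 + 0.26 − 0.162 = 0.2452.
Amplification A = 1/(1 − 0.2452) = 1.325.
ΔT = 2.42 × 1.325 = 3.21 K.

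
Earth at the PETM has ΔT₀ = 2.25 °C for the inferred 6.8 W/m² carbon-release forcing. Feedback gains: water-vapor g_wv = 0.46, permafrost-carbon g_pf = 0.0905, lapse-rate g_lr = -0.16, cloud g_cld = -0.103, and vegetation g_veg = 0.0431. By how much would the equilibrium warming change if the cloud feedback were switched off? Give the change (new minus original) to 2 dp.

Original: g = 0.3306, ΔT = 2.25/(1−0.3306) = 3.3612 °C.
Without cloud: g' = 0.4336, ΔT' = 2.25/(1−0.4336) = 3.9725 °C.
Change = 3.9725 − 3.3612 = 0.61 °C.

0.61 °C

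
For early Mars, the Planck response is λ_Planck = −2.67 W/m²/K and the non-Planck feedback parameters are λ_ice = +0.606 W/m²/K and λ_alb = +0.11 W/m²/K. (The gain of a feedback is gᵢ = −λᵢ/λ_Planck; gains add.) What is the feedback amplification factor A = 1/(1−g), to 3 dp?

Convert to gains: g_ice = 0.606/2.67 = 0.227; g_alb = 0.11/2.67 = 0.0412.
Total gain g = 0.2682.
A = 1/(1 − 0.2682) = 1.366.

1.366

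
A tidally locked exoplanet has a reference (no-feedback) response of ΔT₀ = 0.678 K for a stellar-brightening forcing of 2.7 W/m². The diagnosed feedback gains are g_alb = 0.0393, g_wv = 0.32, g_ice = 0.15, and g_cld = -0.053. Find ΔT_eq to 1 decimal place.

1.2 K

Total gain g = 0.0393 + 0.32 + 0.15 − 0.053 = 0.4563.
Amplification A = 1/(1 − 0.4563) = 1.839.
ΔT = 0.678 × 1.839 = 1.2 K.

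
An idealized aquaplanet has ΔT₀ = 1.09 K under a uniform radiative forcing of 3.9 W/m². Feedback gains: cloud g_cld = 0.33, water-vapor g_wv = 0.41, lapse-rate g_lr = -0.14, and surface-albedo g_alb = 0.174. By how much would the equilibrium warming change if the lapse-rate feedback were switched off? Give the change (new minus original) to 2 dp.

7.85 K

Original: g = 0.774, ΔT = 1.09/(1−0.774) = 4.8230 K.
Without lapse-rate: g' = 0.914, ΔT' = 1.09/(1−0.914) = 12.6744 K.
Change = 12.6744 − 4.8230 = 7.85 K.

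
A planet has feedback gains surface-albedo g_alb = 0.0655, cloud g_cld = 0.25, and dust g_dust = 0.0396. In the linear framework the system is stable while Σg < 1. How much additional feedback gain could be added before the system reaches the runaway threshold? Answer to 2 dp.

Current total gain = 0.0655 + 0.25 + 0.0396 = 0.3551.
Margin to runaway = 1 − 0.3551 = 0.64.

0.64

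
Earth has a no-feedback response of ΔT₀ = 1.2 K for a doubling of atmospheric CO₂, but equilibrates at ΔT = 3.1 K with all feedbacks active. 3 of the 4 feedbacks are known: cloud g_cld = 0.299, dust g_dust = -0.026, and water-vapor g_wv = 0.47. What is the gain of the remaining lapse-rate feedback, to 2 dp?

-0.13

Amplification A = ΔT/ΔT₀ = 3.1/1.2 = 2.583.
Total gain g = 1 − 1/A = 1 − 1/2.583 = 0.6129.
Known gains sum to 0.299 − 0.026 + 0.47 = 0.743.
g_lr = 0.6129 − 0.743 = -0.13.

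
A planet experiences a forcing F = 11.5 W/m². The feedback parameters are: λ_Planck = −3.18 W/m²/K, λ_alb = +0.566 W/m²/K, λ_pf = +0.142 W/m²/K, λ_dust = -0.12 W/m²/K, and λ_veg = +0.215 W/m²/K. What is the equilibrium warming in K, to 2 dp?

Net feedback parameter λ = (−3.18) + (+0.566) + (+0.142) + (-0.12) + (+0.215) = -2.377 W/m²/K.
ΔT = −F/λ = −11.5/(-2.377) = 4.84 K.

4.84 K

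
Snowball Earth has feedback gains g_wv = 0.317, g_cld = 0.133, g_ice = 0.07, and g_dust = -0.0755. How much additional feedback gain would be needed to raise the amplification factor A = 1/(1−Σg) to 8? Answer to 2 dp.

Current total gain = 0.4445.
Target gain for A = 8: g* = 1 − 1/8 = 0.875.
Additional gain needed = 0.875 − 0.4445 = 0.43.

0.43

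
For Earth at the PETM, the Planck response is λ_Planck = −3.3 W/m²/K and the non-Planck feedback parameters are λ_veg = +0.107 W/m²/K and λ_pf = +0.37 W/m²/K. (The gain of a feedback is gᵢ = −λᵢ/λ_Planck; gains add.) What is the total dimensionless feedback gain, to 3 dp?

0.145

Convert to gains: g_veg = 0.107/3.3 = 0.03242; g_pf = 0.37/3.3 = 0.1121.
Total gain g = 0.14452.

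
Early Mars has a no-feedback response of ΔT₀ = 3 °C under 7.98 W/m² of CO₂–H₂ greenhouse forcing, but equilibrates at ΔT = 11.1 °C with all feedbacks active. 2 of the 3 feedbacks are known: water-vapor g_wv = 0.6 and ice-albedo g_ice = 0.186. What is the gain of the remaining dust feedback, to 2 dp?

-0.06

Amplification A = ΔT/ΔT₀ = 11.1/3 = 3.7.
Total gain g = 1 − 1/A = 1 − 1/3.7 = 0.7297.
Known gains sum to 0.6 + 0.186 = 0.786.
g_dust = 0.7297 − 0.786 = -0.06.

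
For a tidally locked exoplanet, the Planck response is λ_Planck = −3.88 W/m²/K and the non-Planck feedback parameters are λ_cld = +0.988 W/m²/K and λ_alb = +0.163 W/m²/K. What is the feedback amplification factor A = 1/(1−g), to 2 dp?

Convert to gains: g_cld = 0.988/3.88 = 0.2546; g_alb = 0.163/3.88 = 0.04201.
Total gain g = 0.29661.
A = 1/(1 − 0.29661) = 1.42.

1.42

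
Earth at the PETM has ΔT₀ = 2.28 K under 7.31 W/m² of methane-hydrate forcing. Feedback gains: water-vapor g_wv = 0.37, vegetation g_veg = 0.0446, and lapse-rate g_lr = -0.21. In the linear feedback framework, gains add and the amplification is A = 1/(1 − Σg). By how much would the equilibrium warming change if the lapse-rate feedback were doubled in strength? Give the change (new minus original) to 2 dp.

Original: g = 0.2046, ΔT = 2.28/(1−0.2046) = 2.8665 K.
With doubled lapse-rate: g' = -0.0054, ΔT' = 2.28/(1+0.0054) = 2.2678 K.
Change = 2.2678 − 2.8665 = -0.60 K.

-0.60 K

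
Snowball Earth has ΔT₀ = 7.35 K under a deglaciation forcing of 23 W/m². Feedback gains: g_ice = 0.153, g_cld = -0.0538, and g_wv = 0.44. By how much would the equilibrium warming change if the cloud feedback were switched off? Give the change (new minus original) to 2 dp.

Original: g = 0.5392, ΔT = 7.35/(1−0.5392) = 15.9505 K.
Without cloud: g' = 0.593, ΔT' = 7.35/(1−0.593) = 18.0590 K.
Change = 18.0590 − 15.9505 = 2.11 K.

2.11 K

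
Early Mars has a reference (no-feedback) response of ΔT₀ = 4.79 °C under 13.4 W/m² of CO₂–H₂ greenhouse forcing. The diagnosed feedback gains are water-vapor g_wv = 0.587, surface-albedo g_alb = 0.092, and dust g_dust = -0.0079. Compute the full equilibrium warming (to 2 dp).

Total gain g = 0.587 + 0.092 − 0.0079 = 0.6711.
Amplification A = 1/(1 − 0.6711) = 3.04.
ΔT = 4.79 × 3.04 = 14.56 °C.

14.56 °C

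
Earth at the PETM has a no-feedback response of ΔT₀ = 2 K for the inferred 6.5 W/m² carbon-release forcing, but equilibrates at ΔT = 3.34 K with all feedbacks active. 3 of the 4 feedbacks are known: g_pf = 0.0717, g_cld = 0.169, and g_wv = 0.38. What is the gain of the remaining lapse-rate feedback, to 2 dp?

Amplification A = ΔT/ΔT₀ = 3.34/2 = 1.67.
Total gain g = 1 − 1/A = 1 − 1/1.67 = 0.4012.
Known gains sum to 0.0717 + 0.169 + 0.38 = 0.6207.
g_lr = 0.4012 − 0.6207 = -0.22.

-0.22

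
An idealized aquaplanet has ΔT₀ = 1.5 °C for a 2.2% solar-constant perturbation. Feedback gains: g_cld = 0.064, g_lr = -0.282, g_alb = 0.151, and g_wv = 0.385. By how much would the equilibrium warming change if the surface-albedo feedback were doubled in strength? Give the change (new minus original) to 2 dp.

Original: g = 0.318, ΔT = 1.5/(1−0.318) = 2.1994 °C.
With doubled surface-albedo: g' = 0.469, ΔT' = 1.5/(1−0.469) = 2.8249 °C.
Change = 2.8249 − 2.1994 = 0.63 °C.

0.63 °C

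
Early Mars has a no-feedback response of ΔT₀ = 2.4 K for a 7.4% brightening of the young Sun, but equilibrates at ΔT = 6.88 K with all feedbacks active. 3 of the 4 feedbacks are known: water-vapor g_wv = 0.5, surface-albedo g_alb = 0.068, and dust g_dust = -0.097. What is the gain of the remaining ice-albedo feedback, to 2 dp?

0.18

Amplification A = ΔT/ΔT₀ = 6.88/2.4 = 2.867.
Total gain g = 1 − 1/A = 1 − 1/2.867 = 0.6512.
Known gains sum to 0.5 + 0.068 − 0.097 = 0.471.
g_ice = 0.6512 − 0.471 = 0.18.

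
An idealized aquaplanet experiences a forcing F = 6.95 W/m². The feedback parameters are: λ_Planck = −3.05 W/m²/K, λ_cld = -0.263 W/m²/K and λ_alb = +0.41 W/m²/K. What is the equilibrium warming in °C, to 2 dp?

Net feedback parameter λ = (−3.05) + (-0.263) + (+0.41) = -2.903 W/m²/K.
ΔT = −F/λ = −6.95/(-2.903) = 2.39 °C.

2.39 °C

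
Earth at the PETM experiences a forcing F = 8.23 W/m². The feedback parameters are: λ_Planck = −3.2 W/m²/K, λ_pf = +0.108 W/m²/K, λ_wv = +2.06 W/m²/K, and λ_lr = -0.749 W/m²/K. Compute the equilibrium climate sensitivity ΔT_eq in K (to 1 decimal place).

Net feedback parameter λ = (−3.2) + (+0.108) + (+2.06) + (-0.749) = -1.781 W/m²/K.
ΔT = −F/λ = −8.23/(-1.781) = 4.6 K.

4.6 K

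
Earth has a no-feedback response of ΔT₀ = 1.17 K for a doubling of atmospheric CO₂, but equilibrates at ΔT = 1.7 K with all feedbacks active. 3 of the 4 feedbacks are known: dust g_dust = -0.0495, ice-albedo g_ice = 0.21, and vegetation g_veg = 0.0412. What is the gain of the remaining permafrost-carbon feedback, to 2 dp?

0.11

Amplification A = ΔT/ΔT₀ = 1.7/1.17 = 1.453.
Total gain g = 1 − 1/A = 1 − 1/1.453 = 0.3118.
Known gains sum to -0.0495 + 0.21 + 0.0412 = 0.2017.
g_pf = 0.3118 − 0.2017 = 0.11.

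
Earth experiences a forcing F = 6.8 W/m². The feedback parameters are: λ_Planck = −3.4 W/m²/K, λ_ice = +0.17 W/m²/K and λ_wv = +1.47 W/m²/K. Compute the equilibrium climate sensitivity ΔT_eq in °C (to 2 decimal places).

3.86 °C

Net feedback parameter λ = (−3.4) + (+0.17) + (+1.47) = -1.76 W/m²/K.
ΔT = −F/λ = −6.8/(-1.76) = 3.86 °C.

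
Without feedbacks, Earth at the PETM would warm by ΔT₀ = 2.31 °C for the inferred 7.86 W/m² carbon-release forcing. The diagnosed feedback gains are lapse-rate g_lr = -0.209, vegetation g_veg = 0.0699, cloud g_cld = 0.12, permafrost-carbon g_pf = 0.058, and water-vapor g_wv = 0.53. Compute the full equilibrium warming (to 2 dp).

Total gain g = -0.209 + 0.0699 + 0.12 + 0.058 + 0.53 = 0.5689.
Amplification A = 1/(1 − 0.5689) = 2.32.
ΔT = 2.31 × 2.32 = 5.36 °C.

5.36 °C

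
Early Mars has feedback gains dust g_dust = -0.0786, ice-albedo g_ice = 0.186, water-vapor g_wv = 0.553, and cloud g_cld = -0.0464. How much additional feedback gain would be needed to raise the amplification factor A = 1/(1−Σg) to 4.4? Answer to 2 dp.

0.16

Current total gain = 0.614.
Target gain for A = 4.4: g* = 1 − 1/4.4 = 0.7727.
Additional gain needed = 0.7727 − 0.614 = 0.16.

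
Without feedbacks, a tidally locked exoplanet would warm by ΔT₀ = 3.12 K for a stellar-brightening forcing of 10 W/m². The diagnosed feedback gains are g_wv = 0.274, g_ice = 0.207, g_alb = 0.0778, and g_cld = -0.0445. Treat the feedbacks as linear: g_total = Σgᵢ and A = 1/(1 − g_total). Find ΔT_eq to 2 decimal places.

6.42 K

Total gain g = 0.274 + 0.207 + 0.0778 − 0.0445 = 0.5143.
Amplification A = 1/(1 − 0.5143) = 2.059.
ΔT = 3.12 × 2.059 = 6.42 K.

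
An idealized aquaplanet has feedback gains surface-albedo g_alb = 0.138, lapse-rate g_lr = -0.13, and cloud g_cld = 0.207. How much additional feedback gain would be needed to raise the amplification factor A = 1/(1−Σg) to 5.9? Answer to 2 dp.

0.62

Current total gain = 0.215.
Target gain for A = 5.9: g* = 1 − 1/5.9 = 0.8305.
Additional gain needed = 0.8305 − 0.215 = 0.62.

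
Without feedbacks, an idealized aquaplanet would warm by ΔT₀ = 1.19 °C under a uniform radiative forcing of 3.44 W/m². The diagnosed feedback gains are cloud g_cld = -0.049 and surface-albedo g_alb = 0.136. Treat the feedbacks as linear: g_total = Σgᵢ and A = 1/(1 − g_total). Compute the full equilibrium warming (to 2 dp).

1.30 °C

Total gain g = -0.049 + 0.136 = 0.087.
Amplification A = 1/(1 − 0.087) = 1.095.
ΔT = 1.19 × 1.095 = 1.30 °C.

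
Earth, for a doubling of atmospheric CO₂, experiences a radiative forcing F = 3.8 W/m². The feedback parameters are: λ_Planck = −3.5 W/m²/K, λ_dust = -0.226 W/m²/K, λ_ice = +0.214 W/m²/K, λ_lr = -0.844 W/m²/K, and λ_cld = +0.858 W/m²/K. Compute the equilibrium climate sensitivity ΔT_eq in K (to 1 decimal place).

1.1 K

Net feedback parameter λ = (−3.5) + (-0.226) + (+0.214) + (-0.844) + (+0.858) = -3.498 W/m²/K.
ΔT = −F/λ = −3.8/(-3.498) = 1.1 K.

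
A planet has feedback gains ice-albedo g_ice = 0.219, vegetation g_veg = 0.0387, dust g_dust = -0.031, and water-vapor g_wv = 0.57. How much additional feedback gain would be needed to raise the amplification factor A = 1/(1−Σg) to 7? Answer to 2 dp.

Current total gain = 0.7967.
Target gain for A = 7: g* = 1 − 1/7 = 0.8571.
Additional gain needed = 0.8571 − 0.7967 = 0.06.

0.06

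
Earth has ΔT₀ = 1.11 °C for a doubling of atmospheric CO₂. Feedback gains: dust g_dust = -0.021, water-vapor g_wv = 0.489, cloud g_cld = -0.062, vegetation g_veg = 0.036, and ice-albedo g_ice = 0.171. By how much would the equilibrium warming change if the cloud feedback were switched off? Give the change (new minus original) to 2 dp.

0.55 °C

Original: g = 0.613, ΔT = 1.11/(1−0.613) = 2.8682 °C.
Without cloud: g' = 0.675, ΔT' = 1.11/(1−0.675) = 3.4154 °C.
Change = 3.4154 − 2.8682 = 0.55 °C.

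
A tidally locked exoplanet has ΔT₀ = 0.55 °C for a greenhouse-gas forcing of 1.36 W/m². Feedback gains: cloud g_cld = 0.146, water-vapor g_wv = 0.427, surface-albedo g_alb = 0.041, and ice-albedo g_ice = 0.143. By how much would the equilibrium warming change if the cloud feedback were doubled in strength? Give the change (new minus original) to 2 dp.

Original: g = 0.757, ΔT = 0.55/(1−0.757) = 2.2634 °C.
With doubled cloud: g' = 0.903, ΔT' = 0.55/(1−0.903) = 5.6701 °C.
Change = 5.6701 − 2.2634 = 3.41 °C.

3.41 °C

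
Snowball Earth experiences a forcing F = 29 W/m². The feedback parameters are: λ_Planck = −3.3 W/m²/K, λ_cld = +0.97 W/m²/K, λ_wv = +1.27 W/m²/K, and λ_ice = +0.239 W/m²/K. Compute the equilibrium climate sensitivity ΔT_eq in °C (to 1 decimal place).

Net feedback parameter λ = (−3.3) + (+0.97) + (+1.27) + (+0.239) = -0.821 W/m²/K.
ΔT = −F/λ = −29/(-0.821) = 35.3 °C.

35.3 °C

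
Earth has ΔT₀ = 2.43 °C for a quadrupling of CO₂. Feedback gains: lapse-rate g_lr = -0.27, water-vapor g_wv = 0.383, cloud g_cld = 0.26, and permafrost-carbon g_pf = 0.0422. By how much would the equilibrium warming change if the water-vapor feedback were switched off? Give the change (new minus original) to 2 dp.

-1.64 °C

Original: g = 0.4152, ΔT = 2.43/(1−0.4152) = 4.1553 °C.
Without water-vapor: g' = 0.0322, ΔT' = 2.43/(1−0.0322) = 2.5108 °C.
Change = 2.5108 − 4.1553 = -1.64 °C.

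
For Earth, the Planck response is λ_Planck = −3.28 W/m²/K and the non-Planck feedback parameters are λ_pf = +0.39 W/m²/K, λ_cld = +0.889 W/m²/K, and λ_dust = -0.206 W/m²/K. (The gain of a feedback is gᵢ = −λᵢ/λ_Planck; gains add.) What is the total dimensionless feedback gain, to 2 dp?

Convert to gains: g_pf = 0.39/3.28 = 0.1189; g_cld = 0.889/3.28 = 0.271; g_dust = -0.206/3.28 = -0.0628.
Total gain g = 0.3271.

0.33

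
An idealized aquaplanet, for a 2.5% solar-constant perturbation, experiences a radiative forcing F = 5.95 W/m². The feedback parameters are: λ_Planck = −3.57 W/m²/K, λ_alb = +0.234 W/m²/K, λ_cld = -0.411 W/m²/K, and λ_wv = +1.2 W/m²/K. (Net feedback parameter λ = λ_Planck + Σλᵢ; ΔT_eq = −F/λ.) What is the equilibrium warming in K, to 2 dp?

Net feedback parameter λ = (−3.57) + (+0.234) + (-0.411) + (+1.2) = -2.547 W/m²/K.
ΔT = −F/λ = −5.95/(-2.547) = 2.34 K.

2.34 K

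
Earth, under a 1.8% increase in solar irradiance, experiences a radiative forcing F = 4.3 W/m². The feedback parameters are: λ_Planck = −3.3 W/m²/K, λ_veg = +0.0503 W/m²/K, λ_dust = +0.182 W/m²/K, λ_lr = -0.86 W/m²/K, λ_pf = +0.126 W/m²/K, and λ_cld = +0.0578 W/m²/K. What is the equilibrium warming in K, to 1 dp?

1.1 K

Net feedback parameter λ = (−3.3) + (+0.0503) + (+0.182) + (-0.86) + (+0.126) + (+0.0578) = -3.7439 W/m²/K.
ΔT = −F/λ = −4.3/(-3.7439) = 1.1 K.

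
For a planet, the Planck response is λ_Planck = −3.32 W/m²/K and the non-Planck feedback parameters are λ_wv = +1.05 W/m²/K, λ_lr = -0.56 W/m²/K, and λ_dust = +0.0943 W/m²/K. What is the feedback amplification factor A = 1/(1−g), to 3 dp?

1.214

Convert to gains: g_wv = 1.05/3.32 = 0.3163; g_lr = -0.56/3.32 = -0.1687; g_dust = 0.0943/3.32 = 0.0284.
Total gain g = 0.176.
A = 1/(1 − 0.176) = 1.214.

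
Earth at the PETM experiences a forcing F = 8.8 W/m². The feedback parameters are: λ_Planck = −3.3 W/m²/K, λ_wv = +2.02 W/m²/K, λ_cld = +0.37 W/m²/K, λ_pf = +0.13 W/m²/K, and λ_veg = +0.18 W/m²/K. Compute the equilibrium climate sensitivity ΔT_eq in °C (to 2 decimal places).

14.67 °C

Net feedback parameter λ = (−3.3) + (+2.02) + (+0.37) + (+0.13) + (+0.18) = -0.6 W/m²/K.
ΔT = −F/λ = −8.8/(-0.6) = 14.67 °C.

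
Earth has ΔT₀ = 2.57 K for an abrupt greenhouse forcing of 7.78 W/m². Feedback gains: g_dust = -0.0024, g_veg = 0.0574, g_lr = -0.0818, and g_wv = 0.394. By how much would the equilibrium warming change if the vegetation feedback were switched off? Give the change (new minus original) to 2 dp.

-0.34 K

Original: g = 0.3672, ΔT = 2.57/(1−0.3672) = 4.0613 K.
Without vegetation: g' = 0.3098, ΔT' = 2.57/(1−0.3098) = 3.7236 K.
Change = 3.7236 − 4.0613 = -0.34 K.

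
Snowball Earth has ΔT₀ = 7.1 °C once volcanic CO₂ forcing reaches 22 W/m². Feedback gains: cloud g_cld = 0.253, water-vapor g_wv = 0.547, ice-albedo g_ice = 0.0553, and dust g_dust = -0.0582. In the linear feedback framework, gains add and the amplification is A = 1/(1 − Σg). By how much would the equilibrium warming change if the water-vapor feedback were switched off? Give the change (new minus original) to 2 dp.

Original: g = 0.7971, ΔT = 7.1/(1−0.7971) = 34.9926 °C.
Without water-vapor: g' = 0.2501, ΔT' = 7.1/(1−0.2501) = 9.4679 °C.
Change = 9.4679 − 34.9926 = -25.52 °C.

-25.52 °C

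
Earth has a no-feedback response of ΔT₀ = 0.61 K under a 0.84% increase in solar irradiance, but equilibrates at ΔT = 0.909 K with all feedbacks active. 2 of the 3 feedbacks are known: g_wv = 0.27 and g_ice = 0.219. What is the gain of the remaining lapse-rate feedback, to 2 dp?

Amplification A = ΔT/ΔT₀ = 0.909/0.61 = 1.49.
Total gain g = 1 − 1/A = 1 − 1/1.49 = 0.3289.
Known gains sum to 0.27 + 0.219 = 0.489.
g_lr = 0.3289 − 0.489 = -0.16.

-0.16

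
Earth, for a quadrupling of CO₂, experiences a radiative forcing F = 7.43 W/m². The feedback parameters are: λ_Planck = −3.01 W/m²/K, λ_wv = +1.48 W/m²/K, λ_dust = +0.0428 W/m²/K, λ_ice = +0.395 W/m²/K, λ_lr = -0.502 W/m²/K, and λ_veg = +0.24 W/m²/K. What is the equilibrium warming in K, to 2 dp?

5.49 K

Net feedback parameter λ = (−3.01) + (+1.48) + (+0.0428) + (+0.395) + (-0.502) + (+0.24) = -1.3542 W/m²/K.
ΔT = −F/λ = −7.43/(-1.3542) = 5.49 K.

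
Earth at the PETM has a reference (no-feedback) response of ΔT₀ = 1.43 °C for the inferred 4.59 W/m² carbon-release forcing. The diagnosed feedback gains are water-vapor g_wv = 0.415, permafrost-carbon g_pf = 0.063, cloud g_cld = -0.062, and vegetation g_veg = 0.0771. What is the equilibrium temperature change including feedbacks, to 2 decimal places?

2.82 °C

Total gain g = 0.415 + 0.063 − 0.062 + 0.0771 = 0.4931.
Amplification A = 1/(1 − 0.4931) = 1.973.
ΔT = 1.43 × 1.973 = 2.82 °C.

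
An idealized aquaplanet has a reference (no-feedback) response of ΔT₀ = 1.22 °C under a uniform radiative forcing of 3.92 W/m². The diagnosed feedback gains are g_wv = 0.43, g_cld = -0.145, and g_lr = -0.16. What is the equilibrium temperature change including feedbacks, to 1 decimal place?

1.4 °C

Total gain g = 0.43 − 0.145 − 0.16 = 0.125.
Amplification A = 1/(1 − 0.125) = 1.143.
ΔT = 1.22 × 1.143 = 1.4 °C.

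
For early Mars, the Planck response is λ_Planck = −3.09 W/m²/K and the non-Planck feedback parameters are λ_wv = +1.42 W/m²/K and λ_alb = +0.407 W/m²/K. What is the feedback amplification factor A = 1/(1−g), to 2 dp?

Convert to gains: g_wv = 1.42/3.09 = 0.4595; g_alb = 0.407/3.09 = 0.1317.
Total gain g = 0.5912.
A = 1/(1 − 0.5912) = 2.45.

2.45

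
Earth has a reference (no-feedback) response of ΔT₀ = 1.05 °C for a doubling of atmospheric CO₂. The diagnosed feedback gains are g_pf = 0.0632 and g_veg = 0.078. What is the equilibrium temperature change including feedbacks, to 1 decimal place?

1.2 °C

Total gain g = 0.0632 + 0.078 = 0.1412.
Amplification A = 1/(1 − 0.1412) = 1.164.
ΔT = 1.05 × 1.164 = 1.2 °C.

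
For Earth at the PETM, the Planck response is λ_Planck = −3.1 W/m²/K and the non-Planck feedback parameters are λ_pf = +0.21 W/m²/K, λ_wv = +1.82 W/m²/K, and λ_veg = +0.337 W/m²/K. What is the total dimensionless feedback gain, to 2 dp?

0.76

Convert to gains: g_pf = 0.21/3.1 = 0.06774; g_wv = 1.82/3.1 = 0.5871; g_veg = 0.337/3.1 = 0.1087.
Total gain g = 0.76354.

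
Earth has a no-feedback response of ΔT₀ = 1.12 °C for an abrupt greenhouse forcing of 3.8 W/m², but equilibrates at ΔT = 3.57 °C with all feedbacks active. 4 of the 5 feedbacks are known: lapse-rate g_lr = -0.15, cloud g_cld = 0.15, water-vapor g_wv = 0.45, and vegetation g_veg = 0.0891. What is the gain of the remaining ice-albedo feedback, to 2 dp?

Amplification A = ΔT/ΔT₀ = 3.57/1.12 = 3.187.
Total gain g = 1 − 1/A = 1 − 1/3.187 = 0.6862.
Known gains sum to -0.15 + 0.15 + 0.45 + 0.0891 = 0.5391.
g_ice = 0.6862 − 0.5391 = 0.15.

0.15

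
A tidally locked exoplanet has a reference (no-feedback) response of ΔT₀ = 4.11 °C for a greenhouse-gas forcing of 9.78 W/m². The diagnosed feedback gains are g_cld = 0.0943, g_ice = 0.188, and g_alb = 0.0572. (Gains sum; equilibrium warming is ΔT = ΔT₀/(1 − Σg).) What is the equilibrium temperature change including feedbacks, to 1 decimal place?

Total gain g = 0.0943 + 0.188 + 0.0572 = 0.3395.
Amplification A = 1/(1 − 0.3395) = 1.514.
ΔT = 4.11 × 1.514 = 6.2 °C.

6.2 °C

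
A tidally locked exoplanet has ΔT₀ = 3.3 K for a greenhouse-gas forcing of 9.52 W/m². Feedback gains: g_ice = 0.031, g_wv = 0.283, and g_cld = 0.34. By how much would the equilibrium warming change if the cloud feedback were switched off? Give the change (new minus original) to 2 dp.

-4.73 K

Original: g = 0.654, ΔT = 3.3/(1−0.654) = 9.5376 K.
Without cloud: g' = 0.314, ΔT' = 3.3/(1−0.314) = 4.8105 K.
Change = 4.8105 − 9.5376 = -4.73 K.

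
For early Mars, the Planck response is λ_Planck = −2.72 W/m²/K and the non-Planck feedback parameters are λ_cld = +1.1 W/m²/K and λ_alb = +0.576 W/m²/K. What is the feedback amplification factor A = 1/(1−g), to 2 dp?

2.61

Convert to gains: g_cld = 1.1/2.72 = 0.4044; g_alb = 0.576/2.72 = 0.2118.
Total gain g = 0.6162.
A = 1/(1 − 0.6162) = 2.61.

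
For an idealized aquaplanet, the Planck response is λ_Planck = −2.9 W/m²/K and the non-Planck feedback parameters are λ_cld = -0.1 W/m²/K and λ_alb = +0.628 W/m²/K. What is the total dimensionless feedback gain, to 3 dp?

Convert to gains: g_cld = -0.1/2.9 = -0.03448; g_alb = 0.628/2.9 = 0.2166.
Total gain g = 0.18212.

0.182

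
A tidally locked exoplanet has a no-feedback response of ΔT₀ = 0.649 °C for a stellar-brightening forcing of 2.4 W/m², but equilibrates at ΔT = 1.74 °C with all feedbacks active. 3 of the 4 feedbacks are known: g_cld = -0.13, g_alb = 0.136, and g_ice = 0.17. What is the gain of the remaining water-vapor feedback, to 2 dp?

Amplification A = ΔT/ΔT₀ = 1.74/0.649 = 2.681.
Total gain g = 1 − 1/A = 1 − 1/2.681 = 0.627.
Known gains sum to -0.13 + 0.136 + 0.17 = 0.176.
g_wv = 0.627 − 0.176 = 0.45.

0.45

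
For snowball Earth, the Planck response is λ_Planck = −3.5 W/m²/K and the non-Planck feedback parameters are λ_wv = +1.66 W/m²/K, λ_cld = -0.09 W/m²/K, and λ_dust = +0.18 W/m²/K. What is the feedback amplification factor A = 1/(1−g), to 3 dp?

2.000

Convert to gains: g_wv = 1.66/3.5 = 0.4743; g_cld = -0.09/3.5 = -0.02571; g_dust = 0.18/3.5 = 0.05143.
Total gain g = 0.50002.
A = 1/(1 − 0.50002) = 2.000.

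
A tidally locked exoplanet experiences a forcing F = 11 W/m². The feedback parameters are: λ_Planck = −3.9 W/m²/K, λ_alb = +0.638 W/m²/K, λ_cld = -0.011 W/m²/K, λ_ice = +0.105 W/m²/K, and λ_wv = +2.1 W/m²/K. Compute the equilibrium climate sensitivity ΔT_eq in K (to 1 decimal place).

Net feedback parameter λ = (−3.9) + (+0.638) + (-0.011) + (+0.105) + (+2.1) = -1.068 W/m²/K.
ΔT = −F/λ = −11/(-1.068) = 10.3 K.

10.3 K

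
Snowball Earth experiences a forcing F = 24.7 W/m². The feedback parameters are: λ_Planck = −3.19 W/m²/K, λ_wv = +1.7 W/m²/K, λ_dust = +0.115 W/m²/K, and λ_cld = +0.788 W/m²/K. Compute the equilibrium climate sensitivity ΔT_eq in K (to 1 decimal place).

42.1 K

Net feedback parameter λ = (−3.19) + (+1.7) + (+0.115) + (+0.788) = -0.587 W/m²/K.
ΔT = −F/λ = −24.7/(-0.587) = 42.1 K.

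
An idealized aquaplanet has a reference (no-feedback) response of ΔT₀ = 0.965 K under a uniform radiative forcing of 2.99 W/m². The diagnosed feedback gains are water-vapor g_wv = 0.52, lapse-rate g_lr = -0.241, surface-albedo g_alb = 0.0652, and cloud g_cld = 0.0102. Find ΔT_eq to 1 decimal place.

1.5 K

Total gain g = 0.52 − 0.241 + 0.0652 + 0.0102 = 0.3544.
Amplification A = 1/(1 − 0.3544) = 1.549.
ΔT = 0.965 × 1.549 = 1.5 K.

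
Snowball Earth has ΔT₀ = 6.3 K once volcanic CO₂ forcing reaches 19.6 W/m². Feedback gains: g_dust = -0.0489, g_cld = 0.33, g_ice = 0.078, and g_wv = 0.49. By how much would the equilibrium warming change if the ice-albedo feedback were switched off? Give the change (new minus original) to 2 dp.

-14.23 K

Original: g = 0.8491, ΔT = 6.3/(1−0.8491) = 41.7495 K.
Without ice-albedo: g' = 0.7711, ΔT' = 6.3/(1−0.7711) = 27.5229 K.
Change = 27.5229 − 41.7495 = -14.23 K.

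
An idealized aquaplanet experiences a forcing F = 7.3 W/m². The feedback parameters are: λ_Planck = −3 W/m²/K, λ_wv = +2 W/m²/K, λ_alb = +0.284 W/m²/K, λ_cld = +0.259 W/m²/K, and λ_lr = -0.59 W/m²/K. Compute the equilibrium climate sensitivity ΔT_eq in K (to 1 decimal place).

Net feedback parameter λ = (−3) + (+2) + (+0.284) + (+0.259) + (-0.59) = -1.047 W/m²/K.
ΔT = −F/λ = −7.3/(-1.047) = 7.0 K.

7.0 K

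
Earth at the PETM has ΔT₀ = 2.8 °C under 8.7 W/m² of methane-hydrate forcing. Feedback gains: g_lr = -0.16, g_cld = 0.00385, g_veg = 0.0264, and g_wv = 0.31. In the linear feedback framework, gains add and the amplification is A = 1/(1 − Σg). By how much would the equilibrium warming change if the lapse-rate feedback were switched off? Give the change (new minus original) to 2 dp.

Original: g = 0.18025, ΔT = 2.8/(1−0.18025) = 3.4157 °C.
Without lapse-rate: g' = 0.34025, ΔT' = 2.8/(1−0.34025) = 4.2440 °C.
Change = 4.2440 − 3.4157 = 0.83 °C.

0.83 °C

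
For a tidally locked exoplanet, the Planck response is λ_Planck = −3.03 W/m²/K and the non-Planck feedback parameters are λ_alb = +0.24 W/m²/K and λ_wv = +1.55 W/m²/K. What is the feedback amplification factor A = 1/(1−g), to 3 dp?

2.444

Convert to gains: g_alb = 0.24/3.03 = 0.07921; g_wv = 1.55/3.03 = 0.5116.
Total gain g = 0.59081.
A = 1/(1 − 0.59081) = 2.444.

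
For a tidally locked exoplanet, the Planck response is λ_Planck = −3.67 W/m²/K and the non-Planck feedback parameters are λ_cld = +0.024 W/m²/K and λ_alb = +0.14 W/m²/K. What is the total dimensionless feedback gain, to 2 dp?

0.04

Convert to gains: g_cld = 0.024/3.67 = 0.00654; g_alb = 0.14/3.67 = 0.03815.
Total gain g = 0.04469.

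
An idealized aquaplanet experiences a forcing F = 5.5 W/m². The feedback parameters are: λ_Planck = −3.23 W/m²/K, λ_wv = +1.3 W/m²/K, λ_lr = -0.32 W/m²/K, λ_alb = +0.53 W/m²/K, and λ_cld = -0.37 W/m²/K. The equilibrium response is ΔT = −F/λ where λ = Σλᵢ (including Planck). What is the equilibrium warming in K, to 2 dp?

2.63 K

Net feedback parameter λ = (−3.23) + (+1.3) + (-0.32) + (+0.53) + (-0.37) = -2.09 W/m²/K.
ΔT = −F/λ = −5.5/(-2.09) = 2.63 K.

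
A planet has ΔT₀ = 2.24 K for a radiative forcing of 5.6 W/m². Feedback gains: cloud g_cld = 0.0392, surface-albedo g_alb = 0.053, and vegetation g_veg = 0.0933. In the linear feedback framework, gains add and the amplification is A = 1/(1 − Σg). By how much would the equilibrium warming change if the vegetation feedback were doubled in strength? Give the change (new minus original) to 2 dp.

Original: g = 0.1855, ΔT = 2.24/(1−0.1855) = 2.7502 K.
With doubled vegetation: g' = 0.2788, ΔT' = 2.24/(1−0.2788) = 3.1059 K.
Change = 3.1059 − 2.7502 = 0.36 K.

0.36 K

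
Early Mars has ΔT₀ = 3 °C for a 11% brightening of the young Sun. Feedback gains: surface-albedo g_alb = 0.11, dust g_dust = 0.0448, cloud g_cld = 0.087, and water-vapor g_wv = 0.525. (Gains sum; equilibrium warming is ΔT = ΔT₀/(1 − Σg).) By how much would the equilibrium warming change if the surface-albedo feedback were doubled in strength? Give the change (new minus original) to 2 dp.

Original: g = 0.7668, ΔT = 3/(1−0.7668) = 12.8645 °C.
With doubled surface-albedo: g' = 0.8768, ΔT' = 3/(1−0.8768) = 24.3506 °C.
Change = 24.3506 − 12.8645 = 11.49 °C.

11.49 °C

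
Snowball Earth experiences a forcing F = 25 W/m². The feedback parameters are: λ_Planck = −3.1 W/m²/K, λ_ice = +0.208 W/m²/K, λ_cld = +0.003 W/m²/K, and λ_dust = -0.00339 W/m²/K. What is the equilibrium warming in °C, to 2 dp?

Net feedback parameter λ = (−3.1) + (+0.208) + (+0.003) + (-0.00339) = -2.89239 W/m²/K.
ΔT = −F/λ = −25/(-2.89239) = 8.64 °C.

8.64 °C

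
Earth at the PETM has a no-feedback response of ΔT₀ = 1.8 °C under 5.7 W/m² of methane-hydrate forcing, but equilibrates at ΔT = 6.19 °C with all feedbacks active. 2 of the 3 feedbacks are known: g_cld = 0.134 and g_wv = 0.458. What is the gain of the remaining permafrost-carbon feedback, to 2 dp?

0.12

Amplification A = ΔT/ΔT₀ = 6.19/1.8 = 3.439.
Total gain g = 1 − 1/A = 1 − 1/3.439 = 0.7092.
Known gains sum to 0.134 + 0.458 = 0.592.
g_pf = 0.7092 − 0.592 = 0.12.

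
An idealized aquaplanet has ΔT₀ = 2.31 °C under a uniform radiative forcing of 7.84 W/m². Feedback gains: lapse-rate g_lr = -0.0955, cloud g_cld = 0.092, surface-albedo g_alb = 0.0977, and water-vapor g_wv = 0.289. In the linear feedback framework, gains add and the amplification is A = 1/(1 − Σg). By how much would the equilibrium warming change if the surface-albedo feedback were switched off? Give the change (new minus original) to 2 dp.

Original: g = 0.3832, ΔT = 2.31/(1−0.3832) = 3.7451 °C.
Without surface-albedo: g' = 0.2855, ΔT' = 2.31/(1−0.2855) = 3.2330 °C.
Change = 3.2330 − 3.7451 = -0.51 °C.

-0.51 °C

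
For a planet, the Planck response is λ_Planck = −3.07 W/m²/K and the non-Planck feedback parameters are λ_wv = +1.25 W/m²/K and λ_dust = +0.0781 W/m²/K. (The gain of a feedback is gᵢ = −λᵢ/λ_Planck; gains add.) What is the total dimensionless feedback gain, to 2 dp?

Convert to gains: g_wv = 1.25/3.07 = 0.4072; g_dust = 0.0781/3.07 = 0.02544.
Total gain g = 0.43264.

0.43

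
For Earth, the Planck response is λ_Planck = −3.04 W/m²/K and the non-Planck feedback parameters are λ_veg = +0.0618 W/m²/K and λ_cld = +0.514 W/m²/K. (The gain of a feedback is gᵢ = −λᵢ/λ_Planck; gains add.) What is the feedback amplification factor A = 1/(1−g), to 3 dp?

1.234

Convert to gains: g_veg = 0.0618/3.04 = 0.02033; g_cld = 0.514/3.04 = 0.1691.
Total gain g = 0.18943.
A = 1/(1 − 0.18943) = 1.234.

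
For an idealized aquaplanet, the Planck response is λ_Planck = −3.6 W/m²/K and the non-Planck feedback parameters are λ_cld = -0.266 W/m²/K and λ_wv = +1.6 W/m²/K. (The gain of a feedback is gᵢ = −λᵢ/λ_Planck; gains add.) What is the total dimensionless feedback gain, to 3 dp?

Convert to gains: g_cld = -0.266/3.6 = -0.07389; g_wv = 1.6/3.6 = 0.4444.
Total gain g = 0.37051.

0.371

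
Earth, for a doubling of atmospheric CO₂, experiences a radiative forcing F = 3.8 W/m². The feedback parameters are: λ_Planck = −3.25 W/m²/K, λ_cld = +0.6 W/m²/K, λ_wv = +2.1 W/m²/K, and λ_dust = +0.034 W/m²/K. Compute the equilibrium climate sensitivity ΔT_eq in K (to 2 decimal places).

Net feedback parameter λ = (−3.25) + (+0.6) + (+2.1) + (+0.034) = -0.516 W/m²/K.
ΔT = −F/λ = −3.8/(-0.516) = 7.36 K.

7.36 K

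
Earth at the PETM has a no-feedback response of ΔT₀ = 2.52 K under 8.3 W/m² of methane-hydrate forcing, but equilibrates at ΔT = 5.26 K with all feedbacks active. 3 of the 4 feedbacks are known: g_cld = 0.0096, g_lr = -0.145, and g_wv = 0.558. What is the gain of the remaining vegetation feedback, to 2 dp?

0.10

Amplification A = ΔT/ΔT₀ = 5.26/2.52 = 2.087.
Total gain g = 1 − 1/A = 1 − 1/2.087 = 0.5208.
Known gains sum to 0.0096 − 0.145 + 0.558 = 0.4226.
g_veg = 0.5208 − 0.4226 = 0.10.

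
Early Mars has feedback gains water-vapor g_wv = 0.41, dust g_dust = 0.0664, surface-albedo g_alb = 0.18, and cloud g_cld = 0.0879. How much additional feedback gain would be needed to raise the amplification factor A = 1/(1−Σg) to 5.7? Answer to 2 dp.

Current total gain = 0.7443.
Target gain for A = 5.7: g* = 1 − 1/5.7 = 0.8246.
Additional gain needed = 0.8246 − 0.7443 = 0.08.

0.08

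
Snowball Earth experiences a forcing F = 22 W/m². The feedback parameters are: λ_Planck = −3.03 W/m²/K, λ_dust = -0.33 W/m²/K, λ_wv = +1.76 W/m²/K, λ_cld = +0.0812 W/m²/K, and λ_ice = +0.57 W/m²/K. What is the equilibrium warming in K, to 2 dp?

23.19 K

Net feedback parameter λ = (−3.03) + (-0.33) + (+1.76) + (+0.0812) + (+0.57) = -0.9488 W/m²/K.
ΔT = −F/λ = −22/(-0.9488) = 23.19 K.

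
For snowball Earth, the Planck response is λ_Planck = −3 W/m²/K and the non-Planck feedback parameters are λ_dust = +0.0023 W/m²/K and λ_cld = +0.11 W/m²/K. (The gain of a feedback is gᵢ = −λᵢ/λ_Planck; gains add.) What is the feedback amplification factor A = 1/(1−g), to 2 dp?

Convert to gains: g_dust = 0.0023/3 = 0.000767; g_cld = 0.11/3 = 0.03667.
Total gain g = 0.037437.
A = 1/(1 − 0.037437) = 1.04.

1.04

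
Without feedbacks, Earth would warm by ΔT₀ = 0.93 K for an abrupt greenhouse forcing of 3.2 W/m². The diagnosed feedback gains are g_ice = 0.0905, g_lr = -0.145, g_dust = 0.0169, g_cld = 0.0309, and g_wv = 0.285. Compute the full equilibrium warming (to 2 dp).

Total gain g = 0.0905 − 0.145 + 0.0169 + 0.0309 + 0.285 = 0.2783.
Amplification A = 1/(1 − 0.2783) = 1.386.
ΔT = 0.93 × 1.386 = 1.29 K.

1.29 K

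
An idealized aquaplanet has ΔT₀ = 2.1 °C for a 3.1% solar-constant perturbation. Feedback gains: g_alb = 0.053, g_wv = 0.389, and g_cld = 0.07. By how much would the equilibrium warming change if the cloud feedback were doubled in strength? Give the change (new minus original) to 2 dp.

Original: g = 0.512, ΔT = 2.1/(1−0.512) = 4.3033 °C.
With doubled cloud: g' = 0.582, ΔT' = 2.1/(1−0.582) = 5.0239 °C.
Change = 5.0239 − 4.3033 = 0.72 °C.

0.72 °C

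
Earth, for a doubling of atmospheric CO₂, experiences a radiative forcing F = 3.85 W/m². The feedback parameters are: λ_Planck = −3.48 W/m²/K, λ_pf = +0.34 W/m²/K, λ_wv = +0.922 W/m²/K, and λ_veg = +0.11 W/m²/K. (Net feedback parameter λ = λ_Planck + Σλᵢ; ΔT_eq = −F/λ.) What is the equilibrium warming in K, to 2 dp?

1.83 K

Net feedback parameter λ = (−3.48) + (+0.34) + (+0.922) + (+0.11) = -2.108 W/m²/K.
ΔT = −F/λ = −3.85/(-2.108) = 1.83 K.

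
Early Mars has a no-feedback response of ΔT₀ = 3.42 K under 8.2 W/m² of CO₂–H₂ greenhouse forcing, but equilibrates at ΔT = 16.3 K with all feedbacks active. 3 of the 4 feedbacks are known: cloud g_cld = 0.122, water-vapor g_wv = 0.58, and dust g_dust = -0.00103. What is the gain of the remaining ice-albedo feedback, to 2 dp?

0.09

Amplification A = ΔT/ΔT₀ = 16.3/3.42 = 4.766.
Total gain g = 1 − 1/A = 1 − 1/4.766 = 0.7902.
Known gains sum to 0.122 + 0.58 − 0.00103 = 0.70097.
g_ice = 0.7902 − 0.70097 = 0.09.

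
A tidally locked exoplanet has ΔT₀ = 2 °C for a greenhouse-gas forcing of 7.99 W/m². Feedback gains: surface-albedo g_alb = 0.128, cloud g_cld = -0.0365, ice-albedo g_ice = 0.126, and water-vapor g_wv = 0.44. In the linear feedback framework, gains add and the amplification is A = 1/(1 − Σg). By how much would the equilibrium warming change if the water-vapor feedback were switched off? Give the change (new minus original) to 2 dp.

Original: g = 0.6575, ΔT = 2/(1−0.6575) = 5.8394 °C.
Without water-vapor: g' = 0.2175, ΔT' = 2/(1−0.2175) = 2.5559 °C.
Change = 2.5559 − 5.8394 = -3.28 °C.

-3.28 °C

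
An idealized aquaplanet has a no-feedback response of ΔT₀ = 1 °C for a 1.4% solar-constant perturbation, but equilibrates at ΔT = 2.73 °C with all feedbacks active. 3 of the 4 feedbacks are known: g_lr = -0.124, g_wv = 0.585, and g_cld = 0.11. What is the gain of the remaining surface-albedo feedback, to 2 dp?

0.06

Amplification A = ΔT/ΔT₀ = 2.73/1 = 2.73.
Total gain g = 1 − 1/A = 1 − 1/2.73 = 0.6337.
Known gains sum to -0.124 + 0.585 + 0.11 = 0.571.
g_alb = 0.6337 − 0.571 = 0.06.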